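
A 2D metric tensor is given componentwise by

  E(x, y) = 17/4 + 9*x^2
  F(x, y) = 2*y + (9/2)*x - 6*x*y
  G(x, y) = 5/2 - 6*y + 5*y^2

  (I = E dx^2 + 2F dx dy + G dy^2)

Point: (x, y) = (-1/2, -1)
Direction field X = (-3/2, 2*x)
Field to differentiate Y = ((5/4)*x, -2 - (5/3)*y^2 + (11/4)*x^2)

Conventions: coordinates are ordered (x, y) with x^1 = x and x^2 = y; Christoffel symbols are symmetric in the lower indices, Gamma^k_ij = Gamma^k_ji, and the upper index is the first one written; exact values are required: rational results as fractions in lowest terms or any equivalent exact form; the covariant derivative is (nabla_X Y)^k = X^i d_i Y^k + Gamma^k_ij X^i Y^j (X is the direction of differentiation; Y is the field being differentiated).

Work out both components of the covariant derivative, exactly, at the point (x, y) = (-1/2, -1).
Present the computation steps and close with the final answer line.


E = 13/2, F = -29/4, G = 27/2 at the point
E_x = -9, E_y = 0, F_x = 21/2, F_y = 5, G_x = 0, G_y = -16
EG - F^2 = 563/16;  g^inv = (16/563) * [[27/2, 29/4], [29/4, 13/2]]
first-kind symbols [ij,l] = (1/2)(d_i g_jl + d_j g_il - d_l g_ij): [xx,x] = E_x/2 = -9/2, [xx,y] = F_x - E_y/2 = 21/2, [xy,x] = E_y/2 = 0, [xy,y] = G_x/2 = 0, [yy,x] = F_y - G_x/2 = 5, [yy,y] = G_y/2 = -8
Gamma^x_ij = (G*[ij,x] - F*[ij,y])/(EG - F^2), Gamma^y_ij = (E*[ij,y] - F*[ij,x])/(EG - F^2)
Gamma_xxx = 246/563, Gamma_xxy = 0, Gamma_xyy = 152/563, Gamma_yxx = 570/563, Gamma_yxy = 0, Gamma_yyy = -252/563
X = (-3/2, -1), Y = (-5/8, -143/48) at the point

Answer: (nabla_X Y)^x = -2233/3378, (nabla_X Y)^y = 688/1689


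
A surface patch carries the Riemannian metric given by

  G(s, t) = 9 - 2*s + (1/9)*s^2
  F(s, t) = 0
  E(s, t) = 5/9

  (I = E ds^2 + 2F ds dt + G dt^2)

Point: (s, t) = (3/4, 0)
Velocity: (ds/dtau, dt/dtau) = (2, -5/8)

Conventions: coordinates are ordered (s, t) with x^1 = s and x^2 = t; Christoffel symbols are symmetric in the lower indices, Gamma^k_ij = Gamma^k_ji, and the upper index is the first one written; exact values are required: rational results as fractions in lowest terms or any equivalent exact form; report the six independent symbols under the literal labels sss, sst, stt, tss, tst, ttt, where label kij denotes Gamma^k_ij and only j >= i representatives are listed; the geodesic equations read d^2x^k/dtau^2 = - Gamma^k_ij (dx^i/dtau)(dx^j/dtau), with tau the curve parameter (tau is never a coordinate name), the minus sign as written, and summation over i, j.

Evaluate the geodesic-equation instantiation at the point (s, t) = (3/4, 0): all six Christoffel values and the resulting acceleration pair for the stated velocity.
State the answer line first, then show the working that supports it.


Answer: Gamma_sss = 0, Gamma_sst = 0, Gamma_stt = 33/20, Gamma_tss = 0, Gamma_tst = -4/33, Gamma_ttt = 0; accelerations (d^2s/dtau^2, d^2t/dtau^2) = (-165/256, -10/33)

E = 5/9, F = 0, G = 121/16 at the point
E_s = 0, E_t = 0, F_s = 0, F_t = 0, G_s = -11/6, G_t = 0
EG - F^2 = 605/144;  g^inv = (144/605) * [[121/16, 0], [0, 5/9]]
first-kind symbols [ij,l] = (1/2)(d_i g_jl + d_j g_il - d_l g_ij): [ss,s] = E_s/2 = 0, [ss,t] = F_s - E_t/2 = 0, [st,s] = E_t/2 = 0, [st,t] = G_s/2 = -11/12, [tt,s] = F_t - G_s/2 = 11/12, [tt,t] = G_t/2 = 0
Gamma^s_ij = (G*[ij,s] - F*[ij,t])/(EG - F^2), Gamma^t_ij = (E*[ij,t] - F*[ij,s])/(EG - F^2)
Gamma_sss = 0, Gamma_sst = 0, Gamma_stt = 33/20, Gamma_tss = 0, Gamma_tst = -4/33, Gamma_ttt = 0
d^2s/dtau^2 = -(Gamma_sss*(2)^2 + 2*Gamma_sst*(2)*(-5/8) + Gamma_stt*(-5/8)^2) = -165/256
d^2t/dtau^2 = -(Gamma_tss*(2)^2 + 2*Gamma_tst*(2)*(-5/8) + Gamma_ttt*(-5/8)^2) = -10/33


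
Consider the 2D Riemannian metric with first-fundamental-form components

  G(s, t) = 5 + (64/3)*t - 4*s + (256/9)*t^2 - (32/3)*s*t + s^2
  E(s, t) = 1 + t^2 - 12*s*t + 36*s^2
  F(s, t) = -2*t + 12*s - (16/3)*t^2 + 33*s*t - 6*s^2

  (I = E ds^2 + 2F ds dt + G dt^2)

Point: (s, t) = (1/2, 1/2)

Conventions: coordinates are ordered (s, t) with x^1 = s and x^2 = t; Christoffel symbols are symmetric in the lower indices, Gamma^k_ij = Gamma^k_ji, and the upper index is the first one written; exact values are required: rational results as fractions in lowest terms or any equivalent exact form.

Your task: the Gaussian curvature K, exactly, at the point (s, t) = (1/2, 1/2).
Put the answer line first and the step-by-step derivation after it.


Answer: K = 10044/196249

E = 29/4, F = 125/12, G = 661/36, EG - F^2 = 443/18 at the point
E_s = 30, E_t = -5, F_s = 45/2, F_t = 55/6, G_s = -25/3, G_t = 400/9
E_tt = 2, F_st = 33, G_ss = 2
Compute both Brioschi determinants and normalise by (EG - F^2)^2.
M1 = [[-E_tt/2 + F_st - G_ss/2, E_s/2, F_s - E_t/2], [F_t - G_s/2, E, F], [G_t/2, F, G]] = [[31, 15, 25], [40/3, 29/4, 125/12], [200/9, 125/12, 661/36]]; det M1 = 133/18
M2 = [[0, E_t/2, G_s/2], [E_t/2, E, F], [G_s/2, F, G]] = [[0, -5/2, -25/6], [-5/2, 29/4, 125/12], [-25/6, 125/12, 661/36]]; det M2 = -425/18
det M1 - det M2 = 31; K = 31 / (443/18)^2 = 10044/196249


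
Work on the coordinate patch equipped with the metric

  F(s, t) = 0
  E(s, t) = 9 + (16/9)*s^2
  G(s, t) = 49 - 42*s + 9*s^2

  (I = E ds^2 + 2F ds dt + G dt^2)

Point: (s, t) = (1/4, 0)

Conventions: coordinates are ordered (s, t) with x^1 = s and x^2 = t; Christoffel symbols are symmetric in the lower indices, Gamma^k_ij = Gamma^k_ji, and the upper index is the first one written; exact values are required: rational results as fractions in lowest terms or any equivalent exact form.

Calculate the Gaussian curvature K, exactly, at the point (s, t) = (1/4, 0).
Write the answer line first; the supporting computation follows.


Answer: K = -108/42025

E = 82/9, F = 0, G = 625/16, EG - F^2 = 25625/72 at the point
E_s = 8/9, E_t = 0, F_s = 0, F_t = 0, G_s = -75/2, G_t = 0
E_tt = 0, F_st = 0, G_ss = 18
Evaluate Brioschi's two determinant matrices M1, M2 and divide by (EG - F^2)^2.
M1 = [[-E_tt/2 + F_st - G_ss/2, E_s/2, F_s - E_t/2], [F_t - G_s/2, E, F], [G_t/2, F, G]] = [[-9, 4/9, 0], [75/4, 82/9, 0], [0, 0, 625/16]]; det M1 = -169375/48
M2 = [[0, E_t/2, G_s/2], [E_t/2, E, F], [G_s/2, F, G]] = [[0, 0, -75/4], [0, 82/9, 0], [-75/4, 0, 625/16]]; det M2 = -25625/8
det M1 - det M2 = -15625/48; K = -15625/48 / (25625/72)^2 = -108/42025


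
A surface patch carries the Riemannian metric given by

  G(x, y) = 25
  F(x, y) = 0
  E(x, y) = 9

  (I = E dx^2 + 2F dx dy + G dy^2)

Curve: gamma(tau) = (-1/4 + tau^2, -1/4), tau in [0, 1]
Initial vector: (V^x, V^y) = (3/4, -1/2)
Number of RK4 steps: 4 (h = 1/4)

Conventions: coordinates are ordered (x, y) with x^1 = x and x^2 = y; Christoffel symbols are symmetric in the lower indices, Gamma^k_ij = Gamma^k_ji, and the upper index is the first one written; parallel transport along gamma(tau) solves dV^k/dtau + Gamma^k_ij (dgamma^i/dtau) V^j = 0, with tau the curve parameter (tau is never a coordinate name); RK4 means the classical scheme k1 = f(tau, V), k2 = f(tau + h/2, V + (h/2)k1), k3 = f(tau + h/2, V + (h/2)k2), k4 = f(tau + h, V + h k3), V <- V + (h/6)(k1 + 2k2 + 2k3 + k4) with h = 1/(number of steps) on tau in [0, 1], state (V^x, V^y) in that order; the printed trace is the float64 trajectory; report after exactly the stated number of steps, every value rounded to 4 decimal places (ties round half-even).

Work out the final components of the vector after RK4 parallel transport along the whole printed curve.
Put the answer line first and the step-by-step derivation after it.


Answer: V^x = 0.7500, V^y = -0.5000

gamma'(tau) = (2*tau, 0); f(tau, V)^k = -Gamma^k_ij(gamma(tau)) gamma'^i(tau) V^j; h = 1/4; intermediate values shown to 6 dp
curve data and Christoffel symbols at the stage parameters:
  tau = 0.000000: gamma = (-0.250000, -0.250000), gamma' = (0.000000, 0.000000); Gamma_xxx = 0.000000, Gamma_xxy = 0.000000, Gamma_xyy = 0.000000, Gamma_yxx = 0.000000, Gamma_yxy = 0.000000, Gamma_yyy = 0.000000
  tau = 0.125000: gamma = (-0.234375, -0.250000), gamma' = (0.250000, 0.000000); Gamma_xxx = 0.000000, Gamma_xxy = 0.000000, Gamma_xyy = 0.000000, Gamma_yxx = 0.000000, Gamma_yxy = 0.000000, Gamma_yyy = 0.000000
  tau = 0.250000: gamma = (-0.187500, -0.250000), gamma' = (0.500000, 0.000000); Gamma_xxx = 0.000000, Gamma_xxy = 0.000000, Gamma_xyy = 0.000000, Gamma_yxx = 0.000000, Gamma_yxy = 0.000000, Gamma_yyy = 0.000000
  tau = 0.375000: gamma = (-0.109375, -0.250000), gamma' = (0.750000, 0.000000); Gamma_xxx = 0.000000, Gamma_xxy = 0.000000, Gamma_xyy = 0.000000, Gamma_yxx = 0.000000, Gamma_yxy = 0.000000, Gamma_yyy = 0.000000
  tau = 0.500000: gamma = (0.000000, -0.250000), gamma' = (1.000000, 0.000000); Gamma_xxx = 0.000000, Gamma_xxy = 0.000000, Gamma_xyy = 0.000000, Gamma_yxx = 0.000000, Gamma_yxy = 0.000000, Gamma_yyy = 0.000000
  tau = 0.625000: gamma = (0.140625, -0.250000), gamma' = (1.250000, 0.000000); Gamma_xxx = 0.000000, Gamma_xxy = 0.000000, Gamma_xyy = 0.000000, Gamma_yxx = 0.000000, Gamma_yxy = 0.000000, Gamma_yyy = 0.000000
  tau = 0.750000: gamma = (0.312500, -0.250000), gamma' = (1.500000, 0.000000); Gamma_xxx = 0.000000, Gamma_xxy = 0.000000, Gamma_xyy = 0.000000, Gamma_yxx = 0.000000, Gamma_yxy = 0.000000, Gamma_yyy = 0.000000
  tau = 0.875000: gamma = (0.515625, -0.250000), gamma' = (1.750000, 0.000000); Gamma_xxx = 0.000000, Gamma_xxy = 0.000000, Gamma_xyy = 0.000000, Gamma_yxx = 0.000000, Gamma_yxy = 0.000000, Gamma_yyy = 0.000000
  tau = 1.000000: gamma = (0.750000, -0.250000), gamma' = (2.000000, 0.000000); Gamma_xxx = 0.000000, Gamma_xxy = 0.000000, Gamma_xyy = 0.000000, Gamma_yxx = 0.000000, Gamma_yxy = 0.000000, Gamma_yyy = 0.000000
step 0: V^x = 0.7500, V^y = -0.5000
step 1: k1 = (0.000000, 0.000000), k2 = (0.000000, 0.000000), k3 = (0.000000, 0.000000), k4 = (0.000000, 0.000000); V <- V + (h/6)(k1 + 2k2 + 2k3 + k4): V^x = 0.7500, V^y = -0.5000
step 2: k1 = (0.000000, 0.000000), k2 = (0.000000, 0.000000), k3 = (0.000000, 0.000000), k4 = (0.000000, 0.000000); V <- V + (h/6)(k1 + 2k2 + 2k3 + k4): V^x = 0.7500, V^y = -0.5000
step 3: k1 = (0.000000, 0.000000), k2 = (0.000000, 0.000000), k3 = (0.000000, 0.000000), k4 = (0.000000, 0.000000); V <- V + (h/6)(k1 + 2k2 + 2k3 + k4): V^x = 0.7500, V^y = -0.5000
step 4: k1 = (0.000000, 0.000000), k2 = (0.000000, 0.000000), k3 = (0.000000, 0.000000), k4 = (0.000000, 0.000000); V <- V + (h/6)(k1 + 2k2 + 2k3 + k4): V^x = 0.7500, V^y = -0.5000


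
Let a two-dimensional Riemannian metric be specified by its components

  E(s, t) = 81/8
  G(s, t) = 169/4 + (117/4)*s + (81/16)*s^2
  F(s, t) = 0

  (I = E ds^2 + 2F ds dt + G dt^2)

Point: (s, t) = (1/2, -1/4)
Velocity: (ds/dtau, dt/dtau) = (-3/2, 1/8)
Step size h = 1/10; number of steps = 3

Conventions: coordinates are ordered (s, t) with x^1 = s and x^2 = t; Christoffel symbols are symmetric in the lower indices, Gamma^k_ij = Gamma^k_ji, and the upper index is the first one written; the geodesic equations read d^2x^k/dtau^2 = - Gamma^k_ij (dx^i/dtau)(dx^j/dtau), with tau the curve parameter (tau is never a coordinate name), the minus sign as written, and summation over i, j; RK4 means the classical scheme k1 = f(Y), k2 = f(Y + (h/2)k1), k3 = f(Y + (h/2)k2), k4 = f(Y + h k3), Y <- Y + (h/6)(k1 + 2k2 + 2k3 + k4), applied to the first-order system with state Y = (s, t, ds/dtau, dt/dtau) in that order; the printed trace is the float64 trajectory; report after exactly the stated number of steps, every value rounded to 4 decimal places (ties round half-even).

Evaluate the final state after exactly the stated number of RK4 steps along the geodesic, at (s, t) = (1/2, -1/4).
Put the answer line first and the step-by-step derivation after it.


Answer: s = 0.0514, t = -0.2068, ds/dtau = -1.4901, dt/dtau = 0.1661

f(Y) = (ds/dtau, dt/dtau, -Gamma^s_ij Y'^i Y'^j, -Gamma^t_ij Y'^i Y'^j) with the Gammas evaluated at the stage position; h = 0.100000; intermediate values shown to 6 dp
step 0: s = 0.5000, t = -0.2500, ds/dtau = -1.5000, dt/dtau = 0.1250
step 1:
  k1: at (s, t) = (0.500000, -0.250000), (ds/dtau, dt/dtau) = (-1.500000, 0.125000); Gamma_sss = 0.000000, Gamma_sst = 0.000000, Gamma_stt = -1.694444, Gamma_tss = 0.000000, Gamma_tst = 0.295082, Gamma_ttt = 0.000000; k1 = (-1.500000, 0.125000, 0.026476, 0.110656)
  k2: at (s, t) = (0.425000, -0.243750), (ds/dtau, dt/dtau) = (-1.498676, 0.130533); Gamma_sss = 0.000000, Gamma_sst = 0.000000, Gamma_stt = -1.656944, Gamma_tss = 0.000000, Gamma_tst = 0.301760, Gamma_ttt = 0.000000; k2 = (-1.498676, 0.130533, 0.028232, 0.118065)
  k3: at (s, t) = (0.425066, -0.243473), (ds/dtau, dt/dtau) = (-1.498588, 0.130903); Gamma_sss = 0.000000, Gamma_sst = 0.000000, Gamma_stt = -1.656978, Gamma_tss = 0.000000, Gamma_tst = 0.301754, Gamma_ttt = 0.000000; k3 = (-1.498588, 0.130903, 0.028393, 0.118390)
  k4: at (s, t) = (0.350141, -0.236910), (ds/dtau, dt/dtau) = (-1.497161, 0.136839); Gamma_sss = 0.000000, Gamma_sst = 0.000000, Gamma_stt = -1.619515, Gamma_tss = 0.000000, Gamma_tst = 0.308734, Gamma_ttt = 0.000000; k4 = (-1.497161, 0.136839, 0.030325, 0.126501)
  Y <- Y + (h/6)(k1 + 2k2 + 2k3 + k4): s = 0.3501, t = -0.2369, ds/dtau = -1.4972, dt/dtau = 0.1368
step 2:
  k1: at (s, t) = (0.350139, -0.236921), (ds/dtau, dt/dtau) = (-1.497166, 0.136834); Gamma_sss = 0.000000, Gamma_sst = 0.000000, Gamma_stt = -1.619514, Gamma_tss = 0.000000, Gamma_tst = 0.308735, Gamma_ttt = 0.000000; k1 = (-1.497166, 0.136834, 0.030323, 0.126497)
  k2: at (s, t) = (0.275280, -0.230080), (ds/dtau, dt/dtau) = (-1.495650, 0.143159); Gamma_sss = 0.000000, Gamma_sst = 0.000000, Gamma_stt = -1.582085, Gamma_tss = 0.000000, Gamma_tst = 0.316039, Gamma_ttt = 0.000000; k2 = (-1.495650, 0.143159, 0.032424, 0.135338)
  k3: at (s, t) = (0.275356, -0.229764), (ds/dtau, dt/dtau) = (-1.495545, 0.143601); Gamma_sss = 0.000000, Gamma_sst = 0.000000, Gamma_stt = -1.582122, Gamma_tss = 0.000000, Gamma_tst = 0.316031, Gamma_ttt = 0.000000; k3 = (-1.495545, 0.143601, 0.032625, 0.135743)
  k4: at (s, t) = (0.200584, -0.222561), (ds/dtau, dt/dtau) = (-1.493903, 0.150409); Gamma_sss = 0.000000, Gamma_sst = 0.000000, Gamma_stt = -1.544736, Gamma_tss = 0.000000, Gamma_tst = 0.323680, Gamma_ttt = 0.000000; k4 = (-1.493903, 0.150409, 0.034946, 0.145459)
  Y <- Y + (h/6)(k1 + 2k2 + 2k3 + k4): s = 0.2006, t = -0.2226, ds/dtau = -1.4939, dt/dtau = 0.1504
step 3:
  k1: at (s, t) = (0.200581, -0.222575), (ds/dtau, dt/dtau) = (-1.493910, 0.150403); Gamma_sss = 0.000000, Gamma_sst = 0.000000, Gamma_stt = -1.544735, Gamma_tss = 0.000000, Gamma_tst = 0.323680, Gamma_ttt = 0.000000; k1 = (-1.493910, 0.150403, 0.034944, 0.145454)
  k2: at (s, t) = (0.125885, -0.215055), (ds/dtau, dt/dtau) = (-1.492162, 0.157676); Gamma_sss = 0.000000, Gamma_sst = 0.000000, Gamma_stt = -1.507387, Gamma_tss = 0.000000, Gamma_tst = 0.331700, Gamma_ttt = 0.000000; k2 = (-1.492162, 0.157676, 0.037476, 0.156083)
  k3: at (s, t) = (0.125973, -0.214692), (ds/dtau, dt/dtau) = (-1.492036, 0.158207); Gamma_sss = 0.000000, Gamma_sst = 0.000000, Gamma_stt = -1.507431, Gamma_tss = 0.000000, Gamma_tst = 0.331690, Gamma_ttt = 0.000000; k3 = (-1.492036, 0.158207, 0.037730, 0.156592)
  k4: at (s, t) = (0.051377, -0.206755), (ds/dtau, dt/dtau) = (-1.490137, 0.166062); Gamma_sss = 0.000000, Gamma_sst = 0.000000, Gamma_stt = -1.470133, Gamma_tss = 0.000000, Gamma_tst = 0.340105, Gamma_ttt = 0.000000; k4 = (-1.490137, 0.166062, 0.040541, 0.168322)
  Y <- Y + (h/6)(k1 + 2k2 + 2k3 + k4): s = 0.0514, t = -0.2068, ds/dtau = -1.4901, dt/dtau = 0.1661


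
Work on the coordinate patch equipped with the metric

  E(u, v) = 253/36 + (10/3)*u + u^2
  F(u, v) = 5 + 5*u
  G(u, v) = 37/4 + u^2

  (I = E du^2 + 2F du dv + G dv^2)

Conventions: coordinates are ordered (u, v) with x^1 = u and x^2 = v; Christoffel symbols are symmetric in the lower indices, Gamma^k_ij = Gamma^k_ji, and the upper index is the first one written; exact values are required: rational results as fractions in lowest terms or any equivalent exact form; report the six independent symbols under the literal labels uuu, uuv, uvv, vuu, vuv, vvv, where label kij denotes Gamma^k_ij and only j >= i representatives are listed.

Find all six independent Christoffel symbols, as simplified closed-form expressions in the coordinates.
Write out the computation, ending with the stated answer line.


E = 253/36 + (10/3)*u + u^2; F = 5 + 5*u; G = 37/4 + u^2
Gamma^k_ij = (1/2) g^{kl} (d_i g_jl + d_j g_il - d_l g_ij), with g^inv = (1/(EG-F^2)) [[G, -F], [-F, E]]
first partials: E_u = 10/3 + 2*u, E_v = 0, F_u = 5, F_v = 0, G_u = 2*u, G_v = 0
D = EG - F^2 = 5761/144 - (115/6)*u - (157/18)*u^2 + (10/3)*u^3 + u^4
expanded: Gamma^u_uu = (G E_u - 2F F_u + F E_v)/(2D), Gamma^u_uv = (G E_v - F G_u)/(2D), Gamma^u_vv = (2G F_v - G G_u - F G_v)/(2D), Gamma^v_uu = (2E F_u - E E_v - F E_u)/(2D), Gamma^v_uv = (E G_u - F E_v)/(2D), Gamma^v_vv = (E G_v - 2F F_v + F G_u)/(2D); substitute and cancel common factors

Answer: Gamma_uuu = (144*u^3 + 240*u^2 - 2268*u - 1380)/(144*u^4 + 480*u^3 - 1256*u^2 - 2760*u + 5761), Gamma_uuv = (-720*u^2 - 720*u)/(144*u^4 + 480*u^3 - 1256*u^2 - 2760*u + 5761), Gamma_uvv = (-144*u^3 - 1332*u)/(144*u^4 + 480*u^3 - 1256*u^2 - 2760*u + 5761), Gamma_vuu = (480*u + 3860)/(144*u^4 + 480*u^3 - 1256*u^2 - 2760*u + 5761), Gamma_vuv = (144*u^3 + 480*u^2 + 1012*u)/(144*u^4 + 480*u^3 - 1256*u^2 - 2760*u + 5761), Gamma_vvv = (720*u^2 + 720*u)/(144*u^4 + 480*u^3 - 1256*u^2 - 2760*u + 5761)


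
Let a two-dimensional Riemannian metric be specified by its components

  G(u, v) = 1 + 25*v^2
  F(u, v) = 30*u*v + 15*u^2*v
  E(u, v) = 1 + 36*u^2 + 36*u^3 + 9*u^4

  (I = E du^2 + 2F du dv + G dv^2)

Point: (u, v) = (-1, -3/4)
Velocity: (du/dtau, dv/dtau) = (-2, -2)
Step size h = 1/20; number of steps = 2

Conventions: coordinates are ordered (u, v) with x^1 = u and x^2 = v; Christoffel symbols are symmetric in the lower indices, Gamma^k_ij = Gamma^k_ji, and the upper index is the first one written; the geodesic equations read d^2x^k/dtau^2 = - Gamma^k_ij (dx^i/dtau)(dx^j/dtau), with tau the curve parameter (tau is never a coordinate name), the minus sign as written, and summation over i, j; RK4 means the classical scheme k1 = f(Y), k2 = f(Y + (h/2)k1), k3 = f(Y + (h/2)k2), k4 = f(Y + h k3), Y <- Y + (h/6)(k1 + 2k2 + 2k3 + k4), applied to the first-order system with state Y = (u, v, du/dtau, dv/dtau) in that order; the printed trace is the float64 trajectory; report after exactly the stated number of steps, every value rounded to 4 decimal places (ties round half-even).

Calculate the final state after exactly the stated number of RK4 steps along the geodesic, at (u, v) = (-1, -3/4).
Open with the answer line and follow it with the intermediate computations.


Answer: u = -1.1904, v = -0.9370, du/dtau = -1.8313, dv/dtau = -1.7634

f(Y) = (du/dtau, dv/dtau, -Gamma^u_ij Y'^i Y'^j, -Gamma^v_ij Y'^i Y'^j) with the Gammas evaluated at the stage position; h = 0.050000; intermediate values shown to 6 dp
step 0: u = -1.0000, v = -0.7500, du/dtau = -2.0000, dv/dtau = -2.0000
step 1:
  k1: at (u, v) = (-1.000000, -0.750000), (du/dtau, dv/dtau) = (-2.000000, -2.000000); Gamma_uuu = 0.000000, Gamma_uuv = 0.000000, Gamma_uvv = -0.623377, Gamma_vuu = 0.000000, Gamma_vuv = 0.000000, Gamma_vvv = -0.779221; k1 = (-2.000000, -2.000000, 2.493506, 3.116883)
  k2: at (u, v) = (-1.050000, -0.800000), (du/dtau, dv/dtau) = (-1.937662, -1.922078); Gamma_uuu = 0.034589, Gamma_uuv = 0.000000, Gamma_uvv = -0.576477, Gamma_vuu = 0.046234, Gamma_vuv = 0.000000, Gamma_vvv = -0.770563; k2 = (-1.937662, -1.922078, 1.999864, 2.673168)
  k3: at (u, v) = (-1.048442, -0.798052), (du/dtau, dv/dtau) = (-1.950003, -1.933171); Gamma_uuu = 0.033613, Gamma_uuv = 0.000000, Gamma_uvv = -0.578238, Gamma_vuu = 0.044813, Gamma_vuv = 0.000000, Gamma_vvv = -0.770916; k3 = (-1.950003, -1.933171, 2.033150, 2.710626)
  k4: at (u, v) = (-1.097500, -0.846659), (du/dtau, dv/dtau) = (-1.898343, -1.864469); Gamma_uuu = 0.062641, Gamma_uuv = 0.000000, Gamma_uvv = -0.535393, Gamma_vuu = 0.089241, Gamma_vuv = 0.000000, Gamma_vvv = -0.762743; k4 = (-1.898343, -1.864469, 1.635416, 2.329881)
  Y <- Y + (h/6)(k1 + 2k2 + 2k3 + k4): u = -1.0973, v = -0.8465, du/dtau = -1.8984, dv/dtau = -1.8649
step 2:
  k1: at (u, v) = (-1.097281, -0.846458), (du/dtau, dv/dtau) = (-1.898375, -1.864880); Gamma_uuu = 0.062520, Gamma_uuv = 0.000000, Gamma_uvv = -0.535565, Gamma_vuu = 0.089044, Gamma_vuv = 0.000000, Gamma_vvv = -0.762774; k1 = (-1.898375, -1.864880, 1.637265, 2.331862)
  k2: at (u, v) = (-1.144740, -0.893080), (du/dtau, dv/dtau) = (-1.857444, -1.806584); Gamma_uuu = 0.086271, Gamma_uuv = 0.000000, Gamma_uvv = -0.496700, Gamma_vuu = 0.131159, Gamma_vuv = 0.000000, Gamma_vvv = -0.755141; k2 = (-1.857444, -1.806584, 1.323459, 2.012077)
  k3: at (u, v) = (-1.143717, -0.891623), (du/dtau, dv/dtau) = (-1.865289, -1.814578); Gamma_uuu = 0.085860, Gamma_uuv = 0.000000, Gamma_uvv = -0.497857, Gamma_vuu = 0.130283, Gamma_vuv = 0.000000, Gamma_vvv = -0.755437; k3 = (-1.865289, -1.814578, 1.340557, 2.034132)
  k4: at (u, v) = (-1.190545, -0.937187), (du/dtau, dv/dtau) = (-1.831348, -1.763174); Gamma_uuu = 0.105545, Gamma_uuv = 0.000000, Gamma_uvv = -0.461593, Gamma_vuu = 0.171070, Gamma_vuv = 0.000000, Gamma_vvv = -0.748162; k4 = (-1.831348, -1.763174, 1.081011, 1.752131)
  Y <- Y + (h/6)(k1 + 2k2 + 2k3 + k4): u = -1.1904, v = -0.9370, du/dtau = -1.8313, dv/dtau = -1.7634


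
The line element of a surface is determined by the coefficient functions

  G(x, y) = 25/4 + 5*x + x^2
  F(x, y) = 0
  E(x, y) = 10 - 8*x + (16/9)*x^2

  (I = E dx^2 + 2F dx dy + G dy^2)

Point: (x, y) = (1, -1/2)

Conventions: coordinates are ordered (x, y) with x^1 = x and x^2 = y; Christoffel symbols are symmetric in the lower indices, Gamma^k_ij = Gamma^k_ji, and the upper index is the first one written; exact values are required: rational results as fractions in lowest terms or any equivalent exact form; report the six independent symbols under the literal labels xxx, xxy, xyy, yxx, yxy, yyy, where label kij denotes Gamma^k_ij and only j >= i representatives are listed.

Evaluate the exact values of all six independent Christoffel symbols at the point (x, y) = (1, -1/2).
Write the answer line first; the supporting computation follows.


Answer: Gamma_xxx = -10/17, Gamma_xxy = 0, Gamma_xyy = -63/68, Gamma_yxx = 0, Gamma_yxy = 2/7, Gamma_yyy = 0

E = 34/9, F = 0, G = 49/4 at the point
E_x = -40/9, E_y = 0, F_x = 0, F_y = 0, G_x = 7, G_y = 0
EG - F^2 = 833/18;  g^inv = (18/833) * [[49/4, 0], [0, 34/9]]
first-kind symbols [ij,l] = (1/2)(d_i g_jl + d_j g_il - d_l g_ij): [xx,x] = E_x/2 = -20/9, [xx,y] = F_x - E_y/2 = 0, [xy,x] = E_y/2 = 0, [xy,y] = G_x/2 = 7/2, [yy,x] = F_y - G_x/2 = -7/2, [yy,y] = G_y/2 = 0
Gamma^x_ij = (G*[ij,x] - F*[ij,y])/(EG - F^2), Gamma^y_ij = (E*[ij,y] - F*[ij,x])/(EG - F^2)


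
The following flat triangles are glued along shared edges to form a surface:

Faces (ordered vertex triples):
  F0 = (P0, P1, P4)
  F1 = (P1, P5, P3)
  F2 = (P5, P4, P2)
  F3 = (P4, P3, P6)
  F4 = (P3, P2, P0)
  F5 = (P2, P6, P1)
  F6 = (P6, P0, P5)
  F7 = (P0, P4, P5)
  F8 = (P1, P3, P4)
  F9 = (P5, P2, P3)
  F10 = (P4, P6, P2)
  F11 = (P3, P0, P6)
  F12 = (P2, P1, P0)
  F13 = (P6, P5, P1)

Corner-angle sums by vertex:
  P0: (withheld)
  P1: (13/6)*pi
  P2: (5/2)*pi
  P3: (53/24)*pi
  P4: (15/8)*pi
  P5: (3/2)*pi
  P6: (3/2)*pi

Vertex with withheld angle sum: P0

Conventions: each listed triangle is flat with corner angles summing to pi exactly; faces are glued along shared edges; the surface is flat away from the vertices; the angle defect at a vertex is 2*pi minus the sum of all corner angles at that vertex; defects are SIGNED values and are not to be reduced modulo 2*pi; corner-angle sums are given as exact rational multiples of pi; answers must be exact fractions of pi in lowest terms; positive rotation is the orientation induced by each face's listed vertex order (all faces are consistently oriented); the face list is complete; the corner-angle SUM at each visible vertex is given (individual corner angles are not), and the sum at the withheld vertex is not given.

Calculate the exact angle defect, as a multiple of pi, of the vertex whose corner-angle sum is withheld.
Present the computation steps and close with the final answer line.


V = 7, E = 21, F = 14; chi = V - E + F = 0
Gauss-Bonnet: total defect = 2*pi*chi = 0; visible defects sum to pi/4

Answer: defect(P0) = -pi/4


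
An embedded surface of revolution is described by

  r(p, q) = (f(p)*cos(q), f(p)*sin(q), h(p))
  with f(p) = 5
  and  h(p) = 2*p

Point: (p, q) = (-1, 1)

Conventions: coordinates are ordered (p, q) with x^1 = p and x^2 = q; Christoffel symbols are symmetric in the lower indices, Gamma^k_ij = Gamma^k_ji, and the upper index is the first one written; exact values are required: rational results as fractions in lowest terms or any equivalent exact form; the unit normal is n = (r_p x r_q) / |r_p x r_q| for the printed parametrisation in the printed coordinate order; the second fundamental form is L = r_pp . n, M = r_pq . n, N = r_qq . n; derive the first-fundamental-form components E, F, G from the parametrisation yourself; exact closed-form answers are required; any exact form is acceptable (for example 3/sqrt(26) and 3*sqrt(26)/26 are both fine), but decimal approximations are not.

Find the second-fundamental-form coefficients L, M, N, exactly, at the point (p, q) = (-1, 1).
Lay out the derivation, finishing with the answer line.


f = 5, f' = 0, f'' = 0, h' = 2, h'' = 0
E = 4, F = 0, G = 25; answer radicand W^2 = 4
unnormalised second-form numerators: l = 0, m = 0, n = 10; L = l/sqrt(4), and similarly M = m/sqrt(W^2), N = n/sqrt(W^2)

Answer: L = 0, M = 0, N = 5


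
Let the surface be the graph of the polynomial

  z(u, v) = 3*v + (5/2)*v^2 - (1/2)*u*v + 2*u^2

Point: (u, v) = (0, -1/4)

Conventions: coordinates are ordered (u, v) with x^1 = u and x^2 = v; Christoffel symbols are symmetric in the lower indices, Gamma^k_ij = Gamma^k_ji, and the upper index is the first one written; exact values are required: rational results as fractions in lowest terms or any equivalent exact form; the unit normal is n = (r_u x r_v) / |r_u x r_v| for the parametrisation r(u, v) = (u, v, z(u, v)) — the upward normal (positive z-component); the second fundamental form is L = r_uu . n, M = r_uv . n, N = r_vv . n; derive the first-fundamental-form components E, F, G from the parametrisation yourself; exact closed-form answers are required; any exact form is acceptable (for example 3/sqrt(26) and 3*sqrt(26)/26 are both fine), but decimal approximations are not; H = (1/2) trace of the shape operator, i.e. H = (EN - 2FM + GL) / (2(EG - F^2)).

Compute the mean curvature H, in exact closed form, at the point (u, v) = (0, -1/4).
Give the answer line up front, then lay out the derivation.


Answer: H = 5516*sqrt(29)/22707

z_u = 1/8, z_v = 7/4, z_uu = 4, z_uv = -1/2, z_vv = 5
E = 65/64, F = 7/32, G = 65/16; answer radicand W^2 = 261/64
unnormalised second-form numerators: l = 4, m = -1/2, n = 5; L = l/sqrt(261/64), and similarly M = m/sqrt(W^2), N = n/sqrt(W^2)
H = (E*n - 2*F*m + G*l) / (2*(EG - F^2)*sqrt(W^2)); E*n - 2*F*m + G*l = 1379/64, EG - F^2 = 261/64, so H = (1379/522)/sqrt(261/64)


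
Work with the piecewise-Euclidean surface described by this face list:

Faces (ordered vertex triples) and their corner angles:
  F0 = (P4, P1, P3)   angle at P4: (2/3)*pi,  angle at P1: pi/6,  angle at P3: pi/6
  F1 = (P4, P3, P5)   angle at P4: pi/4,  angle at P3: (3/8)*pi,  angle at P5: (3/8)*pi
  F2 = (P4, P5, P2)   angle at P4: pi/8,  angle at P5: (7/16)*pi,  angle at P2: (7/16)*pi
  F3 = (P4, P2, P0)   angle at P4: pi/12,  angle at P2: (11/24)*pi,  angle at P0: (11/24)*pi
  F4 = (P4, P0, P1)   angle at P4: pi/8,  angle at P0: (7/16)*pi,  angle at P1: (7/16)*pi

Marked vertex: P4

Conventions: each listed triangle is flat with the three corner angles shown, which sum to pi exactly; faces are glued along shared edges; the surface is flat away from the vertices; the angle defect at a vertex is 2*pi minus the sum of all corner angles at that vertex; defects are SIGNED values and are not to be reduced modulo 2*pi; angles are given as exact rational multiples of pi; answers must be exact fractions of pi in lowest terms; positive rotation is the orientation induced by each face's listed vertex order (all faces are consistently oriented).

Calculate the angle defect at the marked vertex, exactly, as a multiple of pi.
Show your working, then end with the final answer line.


Sum of corner angles at P4: (5/4)*pi
defect = 2*pi - (5/4)*pi

Answer: defect(P4) = (3/4)*pi


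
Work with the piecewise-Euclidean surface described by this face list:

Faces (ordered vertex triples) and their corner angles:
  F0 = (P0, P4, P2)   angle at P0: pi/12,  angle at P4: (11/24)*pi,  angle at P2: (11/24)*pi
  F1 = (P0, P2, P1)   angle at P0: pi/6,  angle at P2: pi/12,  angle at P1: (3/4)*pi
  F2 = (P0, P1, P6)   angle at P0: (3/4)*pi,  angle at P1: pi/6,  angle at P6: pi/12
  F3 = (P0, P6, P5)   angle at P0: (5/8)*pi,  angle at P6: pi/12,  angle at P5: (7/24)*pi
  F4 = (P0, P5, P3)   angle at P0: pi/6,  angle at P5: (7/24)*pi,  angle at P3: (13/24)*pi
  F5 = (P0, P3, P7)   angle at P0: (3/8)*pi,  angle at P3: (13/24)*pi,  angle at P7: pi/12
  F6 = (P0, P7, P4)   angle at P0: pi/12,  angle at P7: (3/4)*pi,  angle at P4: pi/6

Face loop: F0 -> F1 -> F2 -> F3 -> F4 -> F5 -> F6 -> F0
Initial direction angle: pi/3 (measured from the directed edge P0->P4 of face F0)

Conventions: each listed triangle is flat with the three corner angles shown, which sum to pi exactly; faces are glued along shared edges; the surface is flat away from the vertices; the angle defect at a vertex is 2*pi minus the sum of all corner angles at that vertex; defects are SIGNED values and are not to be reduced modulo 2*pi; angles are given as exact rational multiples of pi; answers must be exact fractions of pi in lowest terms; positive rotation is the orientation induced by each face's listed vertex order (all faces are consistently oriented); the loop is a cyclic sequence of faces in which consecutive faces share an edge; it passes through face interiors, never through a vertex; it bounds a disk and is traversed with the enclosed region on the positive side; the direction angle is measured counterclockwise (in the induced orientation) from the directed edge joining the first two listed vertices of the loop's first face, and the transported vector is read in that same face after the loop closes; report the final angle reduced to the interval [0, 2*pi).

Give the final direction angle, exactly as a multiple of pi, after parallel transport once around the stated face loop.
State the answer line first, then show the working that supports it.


Answer: final direction angle = pi/12

enclosed vertex P0: corner angles sum to (9/4)*pi, defect = 2*pi - (9/4)*pi = -pi/4
summing the enclosed defects onto the initial angle, mod 2*pi in the induced orientation:
final angle = pi/3 - pi/4 = pi/12 (mod 2*pi)


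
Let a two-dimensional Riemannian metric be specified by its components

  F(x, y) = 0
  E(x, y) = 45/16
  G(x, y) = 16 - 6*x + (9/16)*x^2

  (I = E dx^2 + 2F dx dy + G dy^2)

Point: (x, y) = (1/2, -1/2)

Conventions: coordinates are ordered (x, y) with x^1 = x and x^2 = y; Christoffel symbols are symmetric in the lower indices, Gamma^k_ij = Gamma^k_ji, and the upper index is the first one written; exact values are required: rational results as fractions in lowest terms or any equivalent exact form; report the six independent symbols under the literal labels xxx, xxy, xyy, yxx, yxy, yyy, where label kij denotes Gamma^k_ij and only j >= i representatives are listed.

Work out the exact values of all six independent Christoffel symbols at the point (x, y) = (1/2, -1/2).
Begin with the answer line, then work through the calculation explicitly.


Answer: Gamma_xxx = 0, Gamma_xxy = 0, Gamma_xyy = 29/30, Gamma_yxx = 0, Gamma_yxy = -6/29, Gamma_yyy = 0

E = 45/16, F = 0, G = 841/64 at the point
E_x = 0, E_y = 0, F_x = 0, F_y = 0, G_x = -87/16, G_y = 0
EG - F^2 = 37845/1024;  g^inv = (1024/37845) * [[841/64, 0], [0, 45/16]]
first-kind symbols [ij,l] = (1/2)(d_i g_jl + d_j g_il - d_l g_ij): [xx,x] = E_x/2 = 0, [xx,y] = F_x - E_y/2 = 0, [xy,x] = E_y/2 = 0, [xy,y] = G_x/2 = -87/32, [yy,x] = F_y - G_x/2 = 87/32, [yy,y] = G_y/2 = 0
Gamma^x_ij = (G*[ij,x] - F*[ij,y])/(EG - F^2), Gamma^y_ij = (E*[ij,y] - F*[ij,x])/(EG - F^2)


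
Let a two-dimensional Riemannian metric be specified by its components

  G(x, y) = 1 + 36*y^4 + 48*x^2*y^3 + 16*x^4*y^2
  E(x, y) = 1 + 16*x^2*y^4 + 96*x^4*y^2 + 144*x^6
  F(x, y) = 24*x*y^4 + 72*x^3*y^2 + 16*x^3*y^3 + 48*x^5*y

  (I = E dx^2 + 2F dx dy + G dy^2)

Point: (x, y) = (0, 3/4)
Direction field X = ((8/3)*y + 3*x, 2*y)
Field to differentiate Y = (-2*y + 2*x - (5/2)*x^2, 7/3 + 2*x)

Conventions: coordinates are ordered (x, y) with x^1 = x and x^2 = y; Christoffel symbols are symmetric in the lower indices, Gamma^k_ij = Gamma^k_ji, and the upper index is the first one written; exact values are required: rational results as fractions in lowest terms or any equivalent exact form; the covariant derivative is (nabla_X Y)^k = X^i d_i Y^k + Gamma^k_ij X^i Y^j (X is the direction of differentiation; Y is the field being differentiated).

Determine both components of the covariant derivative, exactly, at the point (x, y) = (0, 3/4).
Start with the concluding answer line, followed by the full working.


Answer: (nabla_X Y)^x = 1, (nabla_X Y)^y = 8518/793

E = 1, F = 0, G = 793/64 at the point
E_x = 0, E_y = 0, F_x = 243/32, F_y = 0, G_x = 0, G_y = 243/4
EG - F^2 = 793/64;  g^inv = (64/793) * [[793/64, 0], [0, 1]]
first-kind symbols [ij,l] = (1/2)(d_i g_jl + d_j g_il - d_l g_ij): [xx,x] = E_x/2 = 0, [xx,y] = F_x - E_y/2 = 243/32, [xy,x] = E_y/2 = 0, [xy,y] = G_x/2 = 0, [yy,x] = F_y - G_x/2 = 0, [yy,y] = G_y/2 = 243/8
Gamma^x_ij = (G*[ij,x] - F*[ij,y])/(EG - F^2), Gamma^y_ij = (E*[ij,y] - F*[ij,x])/(EG - F^2)
Gamma_xxx = 0, Gamma_xxy = 0, Gamma_xyy = 0, Gamma_yxx = 486/793, Gamma_yxy = 0, Gamma_yyy = 1944/793
X = (2, 3/2), Y = (-3/2, 7/3) at the point


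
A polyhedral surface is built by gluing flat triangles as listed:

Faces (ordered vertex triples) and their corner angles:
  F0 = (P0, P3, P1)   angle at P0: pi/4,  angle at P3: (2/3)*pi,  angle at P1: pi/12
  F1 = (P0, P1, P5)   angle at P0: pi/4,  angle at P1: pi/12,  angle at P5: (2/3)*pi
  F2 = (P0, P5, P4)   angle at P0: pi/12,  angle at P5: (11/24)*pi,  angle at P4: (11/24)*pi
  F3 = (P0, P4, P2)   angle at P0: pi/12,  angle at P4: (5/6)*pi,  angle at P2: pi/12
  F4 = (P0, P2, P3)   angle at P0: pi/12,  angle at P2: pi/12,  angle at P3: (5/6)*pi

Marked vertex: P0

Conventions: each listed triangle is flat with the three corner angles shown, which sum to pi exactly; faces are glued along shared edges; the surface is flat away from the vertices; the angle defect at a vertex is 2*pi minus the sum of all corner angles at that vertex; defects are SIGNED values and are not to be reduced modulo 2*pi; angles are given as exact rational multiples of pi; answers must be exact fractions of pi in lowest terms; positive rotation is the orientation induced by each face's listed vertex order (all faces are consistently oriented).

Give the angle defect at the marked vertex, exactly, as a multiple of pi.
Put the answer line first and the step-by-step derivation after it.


Answer: defect(P0) = (5/4)*pi

Sum of corner angles at P0: (3/4)*pi
defect = 2*pi - (3/4)*pi


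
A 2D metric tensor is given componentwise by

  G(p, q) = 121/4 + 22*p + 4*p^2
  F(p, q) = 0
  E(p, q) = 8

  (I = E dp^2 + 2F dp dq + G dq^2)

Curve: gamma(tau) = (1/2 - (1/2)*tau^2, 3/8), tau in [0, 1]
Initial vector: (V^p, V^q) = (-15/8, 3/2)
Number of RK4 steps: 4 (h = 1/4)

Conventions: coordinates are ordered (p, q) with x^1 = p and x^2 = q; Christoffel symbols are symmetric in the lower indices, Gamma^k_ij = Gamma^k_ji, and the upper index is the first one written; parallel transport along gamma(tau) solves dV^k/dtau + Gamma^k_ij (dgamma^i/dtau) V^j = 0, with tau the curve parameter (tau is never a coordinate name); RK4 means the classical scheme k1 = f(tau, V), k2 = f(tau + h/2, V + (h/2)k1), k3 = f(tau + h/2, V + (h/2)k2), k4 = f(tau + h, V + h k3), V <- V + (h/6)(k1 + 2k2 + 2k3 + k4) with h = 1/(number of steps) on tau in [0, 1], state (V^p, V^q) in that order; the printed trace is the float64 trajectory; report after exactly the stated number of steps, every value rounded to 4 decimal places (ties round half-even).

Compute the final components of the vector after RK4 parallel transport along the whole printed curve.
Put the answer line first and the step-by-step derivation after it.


Answer: V^p = -1.8750, V^q = 1.7727

gamma'(tau) = (-tau, 0); f(tau, V)^k = -Gamma^k_ij(gamma(tau)) gamma'^i(tau) V^j; h = 1/4; intermediate values shown to 6 dp
curve data and Christoffel symbols at the stage parameters:
  tau = 0.000000: gamma = (0.500000, 0.375000), gamma' = (0.000000, 0.000000); Gamma_ppp = 0.000000, Gamma_ppq = 0.000000, Gamma_pqq = -1.625000, Gamma_qpp = 0.000000, Gamma_qpq = 0.307692, Gamma_qqq = 0.000000
  tau = 0.125000: gamma = (0.492188, 0.375000), gamma' = (-0.125000, 0.000000); Gamma_ppp = 0.000000, Gamma_ppq = 0.000000, Gamma_pqq = -1.621094, Gamma_qpp = 0.000000, Gamma_qpq = 0.308434, Gamma_qqq = 0.000000
  tau = 0.250000: gamma = (0.468750, 0.375000), gamma' = (-0.250000, 0.000000); Gamma_ppp = 0.000000, Gamma_ppq = 0.000000, Gamma_pqq = -1.609375, Gamma_qpp = 0.000000, Gamma_qpq = 0.310680, Gamma_qqq = 0.000000
  tau = 0.375000: gamma = (0.429688, 0.375000), gamma' = (-0.375000, 0.000000); Gamma_ppp = 0.000000, Gamma_ppq = 0.000000, Gamma_pqq = -1.589844, Gamma_qpp = 0.000000, Gamma_qpq = 0.314496, Gamma_qqq = 0.000000
  tau = 0.500000: gamma = (0.375000, 0.375000), gamma' = (-0.500000, 0.000000); Gamma_ppp = 0.000000, Gamma_ppq = 0.000000, Gamma_pqq = -1.562500, Gamma_qpp = 0.000000, Gamma_qpq = 0.320000, Gamma_qqq = 0.000000
  tau = 0.625000: gamma = (0.304688, 0.375000), gamma' = (-0.625000, 0.000000); Gamma_ppp = 0.000000, Gamma_ppq = 0.000000, Gamma_pqq = -1.527344, Gamma_qpp = 0.000000, Gamma_qpq = 0.327366, Gamma_qqq = 0.000000
  tau = 0.750000: gamma = (0.218750, 0.375000), gamma' = (-0.750000, 0.000000); Gamma_ppp = 0.000000, Gamma_ppq = 0.000000, Gamma_pqq = -1.484375, Gamma_qpp = 0.000000, Gamma_qpq = 0.336842, Gamma_qqq = 0.000000
  tau = 0.875000: gamma = (0.117188, 0.375000), gamma' = (-0.875000, 0.000000); Gamma_ppp = 0.000000, Gamma_ppq = 0.000000, Gamma_pqq = -1.433594, Gamma_qpp = 0.000000, Gamma_qpq = 0.348774, Gamma_qqq = 0.000000
  tau = 1.000000: gamma = (0.000000, 0.375000), gamma' = (-1.000000, 0.000000); Gamma_ppp = 0.000000, Gamma_ppq = 0.000000, Gamma_pqq = -1.375000, Gamma_qpp = 0.000000, Gamma_qpq = 0.363636, Gamma_qqq = 0.000000
step 0: V^p = -1.8750, V^q = 1.5000
step 1: k1 = (0.000000, 0.000000), k2 = (0.000000, 0.057831), k3 = (0.000000, 0.058110), k4 = (0.000000, 0.117633); V <- V + (h/6)(k1 + 2k2 + 2k3 + k4): V^p = -1.8750, V^q = 1.5146
step 2: k1 = (0.000000, 0.117636), k2 = (0.000000, 0.180356), k3 = (0.000000, 0.181281), k4 = (0.000000, 0.249581); V <- V + (h/6)(k1 + 2k2 + 2k3 + k4): V^p = -1.8750, V^q = 1.5600
step 3: k1 = (0.000000, 0.249600), k2 = (0.000000, 0.325565), k3 = (0.000000, 0.327508), k4 = (0.000000, 0.414790); V <- V + (h/6)(k1 + 2k2 + 2k3 + k4): V^p = -1.8750, V^q = 1.6421
step 4: k1 = (0.000000, 0.414848), k2 = (0.000000, 0.516958), k3 = (0.000000, 0.520854), k4 = (0.000000, 0.644480); V <- V + (h/6)(k1 + 2k2 + 2k3 + k4): V^p = -1.8750, V^q = 1.7727


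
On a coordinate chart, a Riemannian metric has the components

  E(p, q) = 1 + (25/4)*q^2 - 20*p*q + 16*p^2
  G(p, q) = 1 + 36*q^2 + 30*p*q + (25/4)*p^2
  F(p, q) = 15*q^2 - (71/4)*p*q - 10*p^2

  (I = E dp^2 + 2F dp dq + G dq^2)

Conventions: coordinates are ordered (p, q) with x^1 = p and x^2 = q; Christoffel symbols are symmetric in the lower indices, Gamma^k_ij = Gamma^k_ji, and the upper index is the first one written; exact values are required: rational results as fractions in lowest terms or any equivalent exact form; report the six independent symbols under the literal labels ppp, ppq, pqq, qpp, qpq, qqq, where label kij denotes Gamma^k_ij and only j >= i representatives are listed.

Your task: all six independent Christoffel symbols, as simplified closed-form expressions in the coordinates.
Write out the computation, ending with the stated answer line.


E = 1 + (25/4)*q^2 - 20*p*q + 16*p^2; F = 15*q^2 - (71/4)*p*q - 10*p^2; G = 1 + 36*q^2 + 30*p*q + (25/4)*p^2
Gamma^k_ij = (1/2) g^{kl} (d_i g_jl + d_j g_il - d_l g_ij), with g^inv = (1/(EG-F^2)) [[G, -F], [-F, E]]
first partials: E_p = -20*q + 32*p, E_q = (25/2)*q - 20*p, F_p = -(71/4)*q - 20*p, F_q = 30*q - (71/4)*p, G_p = 30*q + (25/2)*p, G_q = 72*q + 30*p
D = EG - F^2 = 1 + (169/4)*q^2 + 10*p*q + (89/4)*p^2
expanded: Gamma^p_pp = (G E_p - 2F F_p + F E_q)/(2D), Gamma^p_pq = (G E_q - F G_p)/(2D), Gamma^p_qq = (2G F_q - G G_p - F G_q)/(2D), Gamma^q_pp = (2E F_p - E E_q - F E_p)/(2D), Gamma^q_pq = (E G_p - F E_q)/(2D), Gamma^q_qq = (E G_q - 2F F_q + F G_p)/(2D); substitute and cancel common factors

Answer: Gamma_ppp = (64*p - 40*q)/(89*p^2 + 40*p*q + 169*q^2 + 4), Gamma_ppq = (-40*p + 25*q)/(89*p^2 + 40*p*q + 169*q^2 + 4), Gamma_pqq = (-96*p + 60*q)/(89*p^2 + 40*p*q + 169*q^2 + 4), Gamma_qpp = (-40*p - 96*q)/(89*p^2 + 40*p*q + 169*q^2 + 4), Gamma_qpq = (25*p + 60*q)/(89*p^2 + 40*p*q + 169*q^2 + 4), Gamma_qqq = (60*p + 144*q)/(89*p^2 + 40*p*q + 169*q^2 + 4)
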